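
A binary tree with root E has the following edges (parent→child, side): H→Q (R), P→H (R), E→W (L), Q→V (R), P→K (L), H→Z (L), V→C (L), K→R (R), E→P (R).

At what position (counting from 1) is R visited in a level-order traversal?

6

Level-order visits nodes level by level from the root, left to right within each level.
Level 0: E
Level 1: W, P
Level 2: K, H
Level 3: R, Z, Q
Level 4: V
Level 5: C
Full level-order sequence: E, W, P, K, H, R, Z, Q, V, C.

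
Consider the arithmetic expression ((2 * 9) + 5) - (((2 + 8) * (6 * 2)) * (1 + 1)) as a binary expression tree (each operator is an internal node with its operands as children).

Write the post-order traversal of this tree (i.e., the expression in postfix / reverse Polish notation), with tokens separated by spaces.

2 9 * 5 + 2 8 + 6 2 * * 1 1 + * -

Post-order on an expression tree gives postfix notation: for each operator, emit left operand, right operand, then the operator.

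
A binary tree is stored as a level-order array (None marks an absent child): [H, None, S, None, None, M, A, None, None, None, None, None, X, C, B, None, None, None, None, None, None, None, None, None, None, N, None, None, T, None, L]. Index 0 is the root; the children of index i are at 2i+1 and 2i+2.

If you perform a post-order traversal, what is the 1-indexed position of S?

Post-order visits the left subtree, then the right subtree, then the node.
At H: no left child.
At H: go right to S.
  At S: go left to M.
    At M: no left child.
    At M: go right to X.
      At X: go left to N.
        N is a leaf — visit N.
      At X: no right child.
      Visit X.
    Visit M.
  At S: go right to A.
    At A: go left to C.
      At C: no left child.
      At C: go right to T.
        T is a leaf — visit T.
      Visit C.
    At A: go right to B.
      At B: no left child.
      At B: go right to L.
        L is a leaf — visit L.
      Visit B.
    Visit A.
  Visit S.
Visit H.
Full post-order sequence: N, X, M, T, C, L, B, A, S, H.

9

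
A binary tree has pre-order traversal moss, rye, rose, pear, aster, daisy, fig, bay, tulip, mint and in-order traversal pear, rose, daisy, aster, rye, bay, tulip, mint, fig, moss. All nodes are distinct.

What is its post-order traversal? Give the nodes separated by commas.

pear, daisy, aster, rose, mint, tulip, bay, fig, rye, moss

The first element of pre-order is the root; it splits in-order into left and right subtrees.
Root moss: left subtree has 9 nodes {pear, rose, daisy, aster, rye, bay, tulip, mint, fig}, right has 0 { }.
  Root rye: left subtree has 4 nodes {pear, rose, daisy, aster}, right has 4 {bay, tulip, mint, fig}.
    Root rose: left subtree has 1 node {pear}, right has 2 {daisy, aster}.
      Root aster: left subtree has 1 node {daisy}, right has 0 { }.
    Root fig: left subtree has 3 nodes {bay, tulip, mint}, right has 0 { }.
      Root bay: left subtree has 0 nodes { }, right has 2 {tulip, mint}.
        Root tulip: left subtree has 0 nodes { }, right has 1 {mint}.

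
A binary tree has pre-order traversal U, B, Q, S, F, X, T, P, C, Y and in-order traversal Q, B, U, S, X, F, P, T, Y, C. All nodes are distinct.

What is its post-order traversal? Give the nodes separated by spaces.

The first element of pre-order is the root; it splits in-order into left and right subtrees.
Root U: left subtree has 2 nodes {Q, B}, right has 7 {S, X, F, P, T, Y, C}.
  Root B: left subtree has 1 node {Q}, right has 0 { }.
  Root S: left subtree has 0 nodes { }, right has 6 {X, F, P, T, Y, C}.
    Root F: left subtree has 1 node {X}, right has 4 {P, T, Y, C}.
      Root T: left subtree has 1 node {P}, right has 2 {Y, C}.
        Root C: left subtree has 1 node {Y}, right has 0 { }.

Q B X P Y C T F S U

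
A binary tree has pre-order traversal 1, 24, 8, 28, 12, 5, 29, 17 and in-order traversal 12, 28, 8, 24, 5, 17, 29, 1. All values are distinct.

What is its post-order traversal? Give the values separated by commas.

12, 28, 8, 17, 29, 5, 24, 1

The first element of pre-order is the root; it splits in-order into left and right subtrees.
Root 1: left subtree has 7 nodes {12, 28, 8, 24, 5, 17, 29}, right has 0 { }.
  Root 24: left subtree has 3 nodes {12, 28, 8}, right has 3 {5, 17, 29}.
    Root 8: left subtree has 2 nodes {12, 28}, right has 0 { }.
      Root 28: left subtree has 1 node {12}, right has 0 { }.
    Root 5: left subtree has 0 nodes { }, right has 2 {17, 29}.
      Root 29: left subtree has 1 node {17}, right has 0 { }.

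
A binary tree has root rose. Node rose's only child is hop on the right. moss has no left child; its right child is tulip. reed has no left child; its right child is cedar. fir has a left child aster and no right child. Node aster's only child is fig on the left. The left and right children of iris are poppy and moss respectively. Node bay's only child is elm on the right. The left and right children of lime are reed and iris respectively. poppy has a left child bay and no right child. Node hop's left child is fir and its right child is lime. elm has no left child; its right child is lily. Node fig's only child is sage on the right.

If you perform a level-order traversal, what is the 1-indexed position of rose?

Level-order visits nodes level by level from the root, left to right within each level.
Level 0: rose
Level 1: hop
Level 2: fir, lime
Level 3: aster, reed, iris
Level 4: fig, cedar, poppy, moss
Level 5: sage, bay, tulip
Level 6: elm
Level 7: lily
Full level-order sequence: rose, hop, fir, lime, aster, reed, iris, fig, cedar, poppy, moss, sage, bay, tulip, elm, lily.

1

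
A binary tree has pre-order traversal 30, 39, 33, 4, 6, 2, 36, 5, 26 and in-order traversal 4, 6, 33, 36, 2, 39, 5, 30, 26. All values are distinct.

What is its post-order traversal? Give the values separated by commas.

The first element of pre-order is the root; it splits in-order into left and right subtrees.
Root 30: left subtree has 7 nodes {4, 6, 33, 36, 2, 39, 5}, right has 1 {26}.
  Root 39: left subtree has 5 nodes {4, 6, 33, 36, 2}, right has 1 {5}.
    Root 33: left subtree has 2 nodes {4, 6}, right has 2 {36, 2}.
      Root 4: left subtree has 0 nodes { }, right has 1 {6}.
      Root 2: left subtree has 1 node {36}, right has 0 { }.

6, 4, 36, 2, 33, 5, 39, 26, 30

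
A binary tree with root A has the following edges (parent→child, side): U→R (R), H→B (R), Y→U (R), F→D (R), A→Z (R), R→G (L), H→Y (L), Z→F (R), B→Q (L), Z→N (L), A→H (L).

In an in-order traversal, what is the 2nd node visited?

U

In-order visits the left subtree, then the node, then the right subtree.
At A: go left to H.
  At H: go left to Y.
    At Y: no left child.
    Visit Y.
    At Y: go right to U.
      At U: no left child.
      Visit U.
      At U: go right to R.
        At R: go left to G.
          G is a leaf — visit G.
        Visit R.
        At R: no right child.
  Visit H.
  At H: go right to B.
    At B: go left to Q.
      Q is a leaf — visit Q.
    Visit B.
    At B: no right child.
Visit A.
At A: go right to Z.
  At Z: go left to N.
    N is a leaf — visit N.
  Visit Z.
  At Z: go right to F.
    At F: no left child.
    Visit F.
    At F: go right to D.
      D is a leaf — visit D.
Full in-order sequence: Y, U, G, R, H, Q, B, A, N, Z, F, D.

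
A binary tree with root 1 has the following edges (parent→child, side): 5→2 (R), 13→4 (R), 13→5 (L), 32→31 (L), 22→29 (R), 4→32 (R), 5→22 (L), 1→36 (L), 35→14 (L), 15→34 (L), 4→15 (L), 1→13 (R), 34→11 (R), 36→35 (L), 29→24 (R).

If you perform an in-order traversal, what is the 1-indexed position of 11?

12

In-order visits the left subtree, then the node, then the right subtree.
At 1: go left to 36.
  At 36: go left to 35.
    At 35: go left to 14.
      14 is a leaf — visit 14.
    Visit 35.
    At 35: no right child.
  Visit 36.
  At 36: no right child.
Visit 1.
At 1: go right to 13.
  At 13: go left to 5.
    At 5: go left to 22.
      At 22: no left child.
      Visit 22.
      At 22: go right to 29.
        At 29: no left child.
        Visit 29.
        At 29: go right to 24.
          24 is a leaf — visit 24.
    Visit 5.
    At 5: go right to 2.
      2 is a leaf — visit 2.
  Visit 13.
  At 13: go right to 4.
    At 4: go left to 15.
      At 15: go left to 34.
        At 34: no left child.
        Visit 34.
        At 34: go right to 11.
          11 is a leaf — visit 11.
      Visit 15.
      At 15: no right child.
    Visit 4.
    At 4: go right to 32.
      At 32: go left to 31.
        31 is a leaf — visit 31.
      Visit 32.
      At 32: no right child.
Full in-order sequence: 14, 35, 36, 1, 22, 29, 24, 5, 2, 13, 34, 11, 15, 4, 31, 32.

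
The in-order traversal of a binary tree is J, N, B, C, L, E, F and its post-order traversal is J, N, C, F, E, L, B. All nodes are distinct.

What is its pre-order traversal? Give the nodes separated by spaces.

The last element of post-order is the root; it splits in-order into left and right subtrees.
Root B: left subtree has 2 nodes {J, N}, right has 4 {C, L, E, F}.
  Root N: left subtree has 1 node {J}, right has 0 { }.
  Root L: left subtree has 1 node {C}, right has 2 {E, F}.
    Root E: left subtree has 0 nodes { }, right has 1 {F}.

B N J L C E F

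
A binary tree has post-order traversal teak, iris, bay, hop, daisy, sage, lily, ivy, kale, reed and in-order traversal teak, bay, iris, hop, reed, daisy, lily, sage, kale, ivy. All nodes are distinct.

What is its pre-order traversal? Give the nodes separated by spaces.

reed hop bay teak iris kale lily daisy sage ivy

The last element of post-order is the root; it splits in-order into left and right subtrees.
Root reed: left subtree has 4 nodes {teak, bay, iris, hop}, right has 5 {daisy, lily, sage, kale, ivy}.
  Root hop: left subtree has 3 nodes {teak, bay, iris}, right has 0 { }.
    Root bay: left subtree has 1 node {teak}, right has 1 {iris}.
  Root kale: left subtree has 3 nodes {daisy, lily, sage}, right has 1 {ivy}.
    Root lily: left subtree has 1 node {daisy}, right has 1 {sage}.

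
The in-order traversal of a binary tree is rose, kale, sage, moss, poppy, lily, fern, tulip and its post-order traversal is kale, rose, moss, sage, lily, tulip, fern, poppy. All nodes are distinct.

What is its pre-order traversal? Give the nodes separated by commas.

poppy, sage, rose, kale, moss, fern, lily, tulip

The last element of post-order is the root; it splits in-order into left and right subtrees.
Root poppy: left subtree has 4 nodes {rose, kale, sage, moss}, right has 3 {lily, fern, tulip}.
  Root sage: left subtree has 2 nodes {rose, kale}, right has 1 {moss}.
    Root rose: left subtree has 0 nodes { }, right has 1 {kale}.
  Root fern: left subtree has 1 node {lily}, right has 1 {tulip}.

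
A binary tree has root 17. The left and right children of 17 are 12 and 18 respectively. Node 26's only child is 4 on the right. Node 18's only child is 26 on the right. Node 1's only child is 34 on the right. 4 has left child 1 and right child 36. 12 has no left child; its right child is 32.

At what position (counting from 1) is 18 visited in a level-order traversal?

3

Level-order visits nodes level by level from the root, left to right within each level.
Level 0: 17
Level 1: 12, 18
Level 2: 32, 26
Level 3: 4
Level 4: 1, 36
Level 5: 34
Full level-order sequence: 17, 12, 18, 32, 26, 4, 1, 36, 34.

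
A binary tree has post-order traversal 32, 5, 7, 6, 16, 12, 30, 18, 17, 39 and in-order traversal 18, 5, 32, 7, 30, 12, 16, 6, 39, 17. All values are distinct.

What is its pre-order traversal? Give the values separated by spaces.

The last element of post-order is the root; it splits in-order into left and right subtrees.
Root 39: left subtree has 8 nodes {18, 5, 32, 7, 30, 12, 16, 6}, right has 1 {17}.
  Root 18: left subtree has 0 nodes { }, right has 7 {5, 32, 7, 30, 12, 16, 6}.
    Root 30: left subtree has 3 nodes {5, 32, 7}, right has 3 {12, 16, 6}.
      Root 7: left subtree has 2 nodes {5, 32}, right has 0 { }.
        Root 5: left subtree has 0 nodes { }, right has 1 {32}.
      Root 12: left subtree has 0 nodes { }, right has 2 {16, 6}.
        Root 16: left subtree has 0 nodes { }, right has 1 {6}.

39 18 30 7 5 32 12 16 6 17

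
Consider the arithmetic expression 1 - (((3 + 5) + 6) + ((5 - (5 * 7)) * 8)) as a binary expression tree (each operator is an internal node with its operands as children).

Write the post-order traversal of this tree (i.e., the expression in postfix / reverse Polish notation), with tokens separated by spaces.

Post-order on an expression tree gives postfix notation: for each operator, emit left operand, right operand, then the operator.

1 3 5 + 6 + 5 5 7 * - 8 * + -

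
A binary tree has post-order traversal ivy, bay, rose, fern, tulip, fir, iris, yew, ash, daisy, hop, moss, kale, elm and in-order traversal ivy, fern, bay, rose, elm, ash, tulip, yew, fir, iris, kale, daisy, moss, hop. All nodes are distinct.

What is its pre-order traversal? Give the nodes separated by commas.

elm, fern, ivy, rose, bay, kale, ash, yew, tulip, iris, fir, moss, daisy, hop

The last element of post-order is the root; it splits in-order into left and right subtrees.
Root elm: left subtree has 4 nodes {ivy, fern, bay, rose}, right has 9 {ash, tulip, yew, fir, iris, kale, daisy, moss, hop}.
  Root fern: left subtree has 1 node {ivy}, right has 2 {bay, rose}.
    Root rose: left subtree has 1 node {bay}, right has 0 { }.
  Root kale: left subtree has 5 nodes {ash, tulip, yew, fir, iris}, right has 3 {daisy, moss, hop}.
    Root ash: left subtree has 0 nodes { }, right has 4 {tulip, yew, fir, iris}.
      Root yew: left subtree has 1 node {tulip}, right has 2 {fir, iris}.
        Root iris: left subtree has 1 node {fir}, right has 0 { }.
    Root moss: left subtree has 1 node {daisy}, right has 1 {hop}.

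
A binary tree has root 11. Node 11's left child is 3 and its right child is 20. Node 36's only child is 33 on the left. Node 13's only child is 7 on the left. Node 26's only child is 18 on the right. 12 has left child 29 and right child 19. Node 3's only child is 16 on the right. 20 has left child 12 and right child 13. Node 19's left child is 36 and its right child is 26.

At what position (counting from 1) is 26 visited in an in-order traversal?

In-order visits the left subtree, then the node, then the right subtree.
At 11: go left to 3.
  At 3: no left child.
  Visit 3.
  At 3: go right to 16.
    16 is a leaf — visit 16.
Visit 11.
At 11: go right to 20.
  At 20: go left to 12.
    At 12: go left to 29.
      29 is a leaf — visit 29.
    Visit 12.
    At 12: go right to 19.
      At 19: go left to 36.
        At 36: go left to 33.
          33 is a leaf — visit 33.
        Visit 36.
        At 36: no right child.
      Visit 19.
      At 19: go right to 26.
        At 26: no left child.
        Visit 26.
        At 26: go right to 18.
          18 is a leaf — visit 18.
  Visit 20.
  At 20: go right to 13.
    At 13: go left to 7.
      7 is a leaf — visit 7.
    Visit 13.
    At 13: no right child.
Full in-order sequence: 3, 16, 11, 29, 12, 33, 36, 19, 26, 18, 20, 7, 13.

9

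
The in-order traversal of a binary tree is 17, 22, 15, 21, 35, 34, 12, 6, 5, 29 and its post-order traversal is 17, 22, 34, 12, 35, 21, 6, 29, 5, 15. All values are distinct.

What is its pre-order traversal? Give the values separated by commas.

The last element of post-order is the root; it splits in-order into left and right subtrees.
Root 15: left subtree has 2 nodes {17, 22}, right has 7 {21, 35, 34, 12, 6, 5, 29}.
  Root 22: left subtree has 1 node {17}, right has 0 { }.
  Root 5: left subtree has 5 nodes {21, 35, 34, 12, 6}, right has 1 {29}.
    Root 6: left subtree has 4 nodes {21, 35, 34, 12}, right has 0 { }.
      Root 21: left subtree has 0 nodes { }, right has 3 {35, 34, 12}.
        Root 35: left subtree has 0 nodes { }, right has 2 {34, 12}.
          Root 12: left subtree has 1 node {34}, right has 0 { }.

15, 22, 17, 5, 6, 21, 35, 12, 34, 29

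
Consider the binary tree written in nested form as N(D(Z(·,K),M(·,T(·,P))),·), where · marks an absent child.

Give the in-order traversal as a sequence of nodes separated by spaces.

Z K D M T P N

In-order visits the left subtree, then the node, then the right subtree.
At N: go left to D.
  At D: go left to Z.
    At Z: no left child.
    Visit Z.
    At Z: go right to K.
      K is a leaf — visit K.
  Visit D.
  At D: go right to M.
    At M: no left child.
    Visit M.
    At M: go right to T.
      At T: no left child.
      Visit T.
      At T: go right to P.
        P is a leaf — visit P.
Visit N.
At N: no right child.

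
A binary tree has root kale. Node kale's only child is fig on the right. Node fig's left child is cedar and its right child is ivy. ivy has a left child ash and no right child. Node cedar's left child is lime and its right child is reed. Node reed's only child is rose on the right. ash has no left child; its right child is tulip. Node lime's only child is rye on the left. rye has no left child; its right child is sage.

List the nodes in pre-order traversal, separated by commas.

Pre-order visits the node, then its left subtree, then its right subtree.
Visit kale.
At kale: no left child.
At kale: go right to fig.
  Visit fig.
  At fig: go left to cedar.
    Visit cedar.
    At cedar: go left to lime.
      Visit lime.
      At lime: go left to rye.
        Visit rye.
        At rye: no left child.
        At rye: go right to sage.
          sage is a leaf — visit sage.
      At lime: no right child.
    At cedar: go right to reed.
      Visit reed.
      At reed: no left child.
      At reed: go right to rose.
        rose is a leaf — visit rose.
  At fig: go right to ivy.
    Visit ivy.
    At ivy: go left to ash.
      Visit ash.
      At ash: no left child.
      At ash: go right to tulip.
        tulip is a leaf — visit tulip.
    At ivy: no right child.

kale, fig, cedar, lime, rye, sage, reed, rose, ivy, ash, tulip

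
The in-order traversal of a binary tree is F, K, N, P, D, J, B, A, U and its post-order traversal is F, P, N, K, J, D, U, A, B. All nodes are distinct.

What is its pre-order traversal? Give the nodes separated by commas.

The last element of post-order is the root; it splits in-order into left and right subtrees.
Root B: left subtree has 6 nodes {F, K, N, P, D, J}, right has 2 {A, U}.
  Root D: left subtree has 4 nodes {F, K, N, P}, right has 1 {J}.
    Root K: left subtree has 1 node {F}, right has 2 {N, P}.
      Root N: left subtree has 0 nodes { }, right has 1 {P}.
  Root A: left subtree has 0 nodes { }, right has 1 {U}.

B, D, K, F, N, P, J, A, U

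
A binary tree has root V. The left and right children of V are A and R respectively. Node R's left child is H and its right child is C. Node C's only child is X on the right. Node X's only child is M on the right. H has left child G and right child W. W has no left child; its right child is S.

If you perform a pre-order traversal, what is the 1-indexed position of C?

Pre-order visits the node, then its left subtree, then its right subtree.
Visit V.
At V: go left to A.
  A is a leaf — visit A.
At V: go right to R.
  Visit R.
  At R: go left to H.
    Visit H.
    At H: go left to G.
      G is a leaf — visit G.
    At H: go right to W.
      Visit W.
      At W: no left child.
      At W: go right to S.
        S is a leaf — visit S.
  At R: go right to C.
    Visit C.
    At C: no left child.
    At C: go right to X.
      Visit X.
      At X: no left child.
      At X: go right to M.
        M is a leaf — visit M.
Full pre-order sequence: V, A, R, H, G, W, S, C, X, M.

8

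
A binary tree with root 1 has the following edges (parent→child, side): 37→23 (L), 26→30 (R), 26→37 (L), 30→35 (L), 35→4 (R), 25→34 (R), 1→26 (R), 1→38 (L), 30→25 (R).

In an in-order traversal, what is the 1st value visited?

In-order visits the left subtree, then the node, then the right subtree.
At 1: go left to 38.
  38 is a leaf — visit 38.
Visit 1.
At 1: go right to 26.
  At 26: go left to 37.
    At 37: go left to 23.
      23 is a leaf — visit 23.
    Visit 37.
    At 37: no right child.
  Visit 26.
  At 26: go right to 30.
    At 30: go left to 35.
      At 35: no left child.
      Visit 35.
      At 35: go right to 4.
        4 is a leaf — visit 4.
    Visit 30.
    At 30: go right to 25.
      At 25: no left child.
      Visit 25.
      At 25: go right to 34.
        34 is a leaf — visit 34.
Full in-order sequence: 38, 1, 23, 37, 26, 35, 4, 30, 25, 34.

38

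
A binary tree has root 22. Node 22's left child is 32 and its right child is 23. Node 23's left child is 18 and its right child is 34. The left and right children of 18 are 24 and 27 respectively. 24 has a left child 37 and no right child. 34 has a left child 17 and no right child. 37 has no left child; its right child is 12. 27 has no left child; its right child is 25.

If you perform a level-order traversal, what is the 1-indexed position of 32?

Level-order visits nodes level by level from the root, left to right within each level.
Level 0: 22
Level 1: 32, 23
Level 2: 18, 34
Level 3: 24, 27, 17
Level 4: 37, 25
Level 5: 12
Full level-order sequence: 22, 32, 23, 18, 34, 24, 27, 17, 37, 25, 12.

2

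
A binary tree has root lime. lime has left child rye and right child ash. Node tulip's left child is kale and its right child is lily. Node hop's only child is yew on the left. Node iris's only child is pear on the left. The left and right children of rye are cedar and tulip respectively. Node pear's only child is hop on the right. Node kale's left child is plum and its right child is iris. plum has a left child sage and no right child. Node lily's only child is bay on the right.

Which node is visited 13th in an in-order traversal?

In-order visits the left subtree, then the node, then the right subtree.
At lime: go left to rye.
  At rye: go left to cedar.
    cedar is a leaf — visit cedar.
  Visit rye.
  At rye: go right to tulip.
    At tulip: go left to kale.
      At kale: go left to plum.
        At plum: go left to sage.
          sage is a leaf — visit sage.
        Visit plum.
        At plum: no right child.
      Visit kale.
      At kale: go right to iris.
        At iris: go left to pear.
          At pear: no left child.
          Visit pear.
          At pear: go right to hop.
            At hop: go left to yew.
              yew is a leaf — visit yew.
            Visit hop.
            At hop: no right child.
        Visit iris.
        At iris: no right child.
    Visit tulip.
    At tulip: go right to lily.
      At lily: no left child.
      Visit lily.
      At lily: go right to bay.
        bay is a leaf — visit bay.
Visit lime.
At lime: go right to ash.
  ash is a leaf — visit ash.
Full in-order sequence: cedar, rye, sage, plum, kale, pear, yew, hop, iris, tulip, lily, bay, lime, ash.

lime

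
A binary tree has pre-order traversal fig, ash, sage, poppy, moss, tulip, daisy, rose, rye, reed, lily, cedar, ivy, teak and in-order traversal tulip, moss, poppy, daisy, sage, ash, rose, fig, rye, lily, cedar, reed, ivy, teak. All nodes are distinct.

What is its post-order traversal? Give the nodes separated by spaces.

tulip moss daisy poppy sage rose ash cedar lily teak ivy reed rye fig

The first element of pre-order is the root; it splits in-order into left and right subtrees.
Root fig: left subtree has 7 nodes {tulip, moss, poppy, daisy, sage, ash, rose}, right has 6 {rye, lily, cedar, reed, ivy, teak}.
  Root ash: left subtree has 5 nodes {tulip, moss, poppy, daisy, sage}, right has 1 {rose}.
    Root sage: left subtree has 4 nodes {tulip, moss, poppy, daisy}, right has 0 { }.
      Root poppy: left subtree has 2 nodes {tulip, moss}, right has 1 {daisy}.
        Root moss: left subtree has 1 node {tulip}, right has 0 { }.
  Root rye: left subtree has 0 nodes { }, right has 5 {lily, cedar, reed, ivy, teak}.
    Root reed: left subtree has 2 nodes {lily, cedar}, right has 2 {ivy, teak}.
      Root lily: left subtree has 0 nodes { }, right has 1 {cedar}.
      Root ivy: left subtree has 0 nodes { }, right has 1 {teak}.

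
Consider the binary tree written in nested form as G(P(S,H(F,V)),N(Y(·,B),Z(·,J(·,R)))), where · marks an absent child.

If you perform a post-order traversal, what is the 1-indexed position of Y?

Post-order visits the left subtree, then the right subtree, then the node.
At G: go left to P.
  At P: go left to S.
    S is a leaf — visit S.
  At P: go right to H.
    At H: go left to F.
      F is a leaf — visit F.
    At H: go right to V.
      V is a leaf — visit V.
    Visit H.
  Visit P.
At G: go right to N.
  At N: go left to Y.
    At Y: no left child.
    At Y: go right to B.
      B is a leaf — visit B.
    Visit Y.
  At N: go right to Z.
    At Z: no left child.
    At Z: go right to J.
      At J: no left child.
      At J: go right to R.
        R is a leaf — visit R.
      Visit J.
    Visit Z.
  Visit N.
Visit G.
Full post-order sequence: S, F, V, H, P, B, Y, R, J, Z, N, G.

7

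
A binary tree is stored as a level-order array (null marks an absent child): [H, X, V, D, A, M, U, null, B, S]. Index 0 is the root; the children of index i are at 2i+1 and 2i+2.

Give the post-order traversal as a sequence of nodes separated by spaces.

B D S A X M U V H

Post-order visits the left subtree, then the right subtree, then the node.
At H: go left to X.
  At X: go left to D.
    At D: no left child.
    At D: go right to B.
      B is a leaf — visit B.
    Visit D.
  At X: go right to A.
    At A: go left to S.
      S is a leaf — visit S.
    At A: no right child.
    Visit A.
  Visit X.
At H: go right to V.
  At V: go left to M.
    M is a leaf — visit M.
  At V: go right to U.
    U is a leaf — visit U.
  Visit V.
Visit H.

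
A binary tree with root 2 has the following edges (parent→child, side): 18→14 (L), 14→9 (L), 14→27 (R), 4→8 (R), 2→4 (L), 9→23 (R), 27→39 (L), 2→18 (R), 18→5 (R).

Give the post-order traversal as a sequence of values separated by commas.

Post-order visits the left subtree, then the right subtree, then the node.
At 2: go left to 4.
  At 4: no left child.
  At 4: go right to 8.
    8 is a leaf — visit 8.
  Visit 4.
At 2: go right to 18.
  At 18: go left to 14.
    At 14: go left to 9.
      At 9: no left child.
      At 9: go right to 23.
        23 is a leaf — visit 23.
      Visit 9.
    At 14: go right to 27.
      At 27: go left to 39.
        39 is a leaf — visit 39.
      At 27: no right child.
      Visit 27.
    Visit 14.
  At 18: go right to 5.
    5 is a leaf — visit 5.
  Visit 18.
Visit 2.

8, 4, 23, 9, 39, 27, 14, 5, 18, 2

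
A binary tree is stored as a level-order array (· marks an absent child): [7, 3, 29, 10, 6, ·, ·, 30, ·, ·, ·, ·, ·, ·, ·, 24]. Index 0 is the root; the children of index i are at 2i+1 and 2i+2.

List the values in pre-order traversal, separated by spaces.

7 3 10 30 24 6 29

Pre-order visits the node, then its left subtree, then its right subtree.
Visit 7.
At 7: go left to 3.
  Visit 3.
  At 3: go left to 10.
    Visit 10.
    At 10: go left to 30.
      Visit 30.
      At 30: go left to 24.
        24 is a leaf — visit 24.
      At 30: no right child.
    At 10: no right child.
  At 3: go right to 6.
    6 is a leaf — visit 6.
At 7: go right to 29.
  29 is a leaf — visit 29.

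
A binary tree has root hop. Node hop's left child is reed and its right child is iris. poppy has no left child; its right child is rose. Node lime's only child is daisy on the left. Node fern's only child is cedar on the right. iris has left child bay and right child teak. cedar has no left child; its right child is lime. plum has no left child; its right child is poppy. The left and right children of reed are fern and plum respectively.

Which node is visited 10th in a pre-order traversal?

iris

Pre-order visits the node, then its left subtree, then its right subtree.
Visit hop.
At hop: go left to reed.
  Visit reed.
  At reed: go left to fern.
    Visit fern.
    At fern: no left child.
    At fern: go right to cedar.
      Visit cedar.
      At cedar: no left child.
      At cedar: go right to lime.
        Visit lime.
        At lime: go left to daisy.
          daisy is a leaf — visit daisy.
        At lime: no right child.
  At reed: go right to plum.
    Visit plum.
    At plum: no left child.
    At plum: go right to poppy.
      Visit poppy.
      At poppy: no left child.
      At poppy: go right to rose.
        rose is a leaf — visit rose.
At hop: go right to iris.
  Visit iris.
  At iris: go left to bay.
    bay is a leaf — visit bay.
  At iris: go right to teak.
    teak is a leaf — visit teak.
Full pre-order sequence: hop, reed, fern, cedar, lime, daisy, plum, poppy, rose, iris, bay, teak.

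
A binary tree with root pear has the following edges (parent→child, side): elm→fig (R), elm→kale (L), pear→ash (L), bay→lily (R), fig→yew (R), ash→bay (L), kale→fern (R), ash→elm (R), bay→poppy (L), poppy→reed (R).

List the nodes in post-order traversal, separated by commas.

Post-order visits the left subtree, then the right subtree, then the node.
At pear: go left to ash.
  At ash: go left to bay.
    At bay: go left to poppy.
      At poppy: no left child.
      At poppy: go right to reed.
        reed is a leaf — visit reed.
      Visit poppy.
    At bay: go right to lily.
      lily is a leaf — visit lily.
    Visit bay.
  At ash: go right to elm.
    At elm: go left to kale.
      At kale: no left child.
      At kale: go right to fern.
        fern is a leaf — visit fern.
      Visit kale.
    At elm: go right to fig.
      At fig: no left child.
      At fig: go right to yew.
        yew is a leaf — visit yew.
      Visit fig.
    Visit elm.
  Visit ash.
At pear: no right child.
Visit pear.

reed, poppy, lily, bay, fern, kale, yew, fig, elm, ash, pear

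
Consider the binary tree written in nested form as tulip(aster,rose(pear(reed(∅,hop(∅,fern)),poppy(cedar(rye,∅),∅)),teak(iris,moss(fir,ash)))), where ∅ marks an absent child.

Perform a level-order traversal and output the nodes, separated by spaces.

Level-order visits nodes level by level from the root, left to right within each level.
Level 0: tulip
Level 1: aster, rose
Level 2: pear, teak
Level 3: reed, poppy, iris, moss
Level 4: hop, cedar, fir, ash
Level 5: fern, rye

tulip aster rose pear teak reed poppy iris moss hop cedar fir ash fern rye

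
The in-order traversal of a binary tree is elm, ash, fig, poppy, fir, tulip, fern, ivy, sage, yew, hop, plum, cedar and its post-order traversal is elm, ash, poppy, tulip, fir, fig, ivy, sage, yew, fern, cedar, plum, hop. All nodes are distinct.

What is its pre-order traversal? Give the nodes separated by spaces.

hop fern fig ash elm fir poppy tulip yew sage ivy plum cedar

The last element of post-order is the root; it splits in-order into left and right subtrees.
Root hop: left subtree has 10 nodes {elm, ash, fig, poppy, fir, tulip, fern, ivy, sage, yew}, right has 2 {plum, cedar}.
  Root fern: left subtree has 6 nodes {elm, ash, fig, poppy, fir, tulip}, right has 3 {ivy, sage, yew}.
    Root fig: left subtree has 2 nodes {elm, ash}, right has 3 {poppy, fir, tulip}.
      Root ash: left subtree has 1 node {elm}, right has 0 { }.
      Root fir: left subtree has 1 node {poppy}, right has 1 {tulip}.
    Root yew: left subtree has 2 nodes {ivy, sage}, right has 0 { }.
      Root sage: left subtree has 1 node {ivy}, right has 0 { }.
  Root plum: left subtree has 0 nodes { }, right has 1 {cedar}.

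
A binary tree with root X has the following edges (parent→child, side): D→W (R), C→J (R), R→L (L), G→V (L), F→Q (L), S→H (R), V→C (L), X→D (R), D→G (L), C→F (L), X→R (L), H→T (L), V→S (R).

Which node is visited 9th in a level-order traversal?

Level-order visits nodes level by level from the root, left to right within each level.
Level 0: X
Level 1: R, D
Level 2: L, G, W
Level 3: V
Level 4: C, S
Level 5: F, J, H
Level 6: Q, T
Full level-order sequence: X, R, D, L, G, W, V, C, S, F, J, H, Q, T.

S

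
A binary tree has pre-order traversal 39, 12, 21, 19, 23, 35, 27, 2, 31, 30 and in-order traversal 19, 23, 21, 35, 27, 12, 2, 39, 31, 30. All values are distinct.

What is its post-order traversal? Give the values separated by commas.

The first element of pre-order is the root; it splits in-order into left and right subtrees.
Root 39: left subtree has 7 nodes {19, 23, 21, 35, 27, 12, 2}, right has 2 {31, 30}.
  Root 12: left subtree has 5 nodes {19, 23, 21, 35, 27}, right has 1 {2}.
    Root 21: left subtree has 2 nodes {19, 23}, right has 2 {35, 27}.
      Root 19: left subtree has 0 nodes { }, right has 1 {23}.
      Root 35: left subtree has 0 nodes { }, right has 1 {27}.
  Root 31: left subtree has 0 nodes { }, right has 1 {30}.

23, 19, 27, 35, 21, 2, 12, 30, 31, 39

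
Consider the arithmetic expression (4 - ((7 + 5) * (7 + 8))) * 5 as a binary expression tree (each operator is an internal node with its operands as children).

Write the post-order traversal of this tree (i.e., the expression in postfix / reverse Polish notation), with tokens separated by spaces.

4 7 5 + 7 8 + * - 5 *

Post-order on an expression tree gives postfix notation: for each operator, emit left operand, right operand, then the operator.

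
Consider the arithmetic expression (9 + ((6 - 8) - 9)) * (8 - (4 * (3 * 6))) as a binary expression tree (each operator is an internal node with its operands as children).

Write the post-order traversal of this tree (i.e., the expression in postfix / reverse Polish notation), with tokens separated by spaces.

9 6 8 - 9 - + 8 4 3 6 * * - *

Post-order on an expression tree gives postfix notation: for each operator, emit left operand, right operand, then the operator.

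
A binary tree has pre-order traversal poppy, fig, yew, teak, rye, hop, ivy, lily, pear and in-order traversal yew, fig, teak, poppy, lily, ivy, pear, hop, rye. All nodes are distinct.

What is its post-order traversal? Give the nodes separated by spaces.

yew teak fig lily pear ivy hop rye poppy

The first element of pre-order is the root; it splits in-order into left and right subtrees.
Root poppy: left subtree has 3 nodes {yew, fig, teak}, right has 5 {lily, ivy, pear, hop, rye}.
  Root fig: left subtree has 1 node {yew}, right has 1 {teak}.
  Root rye: left subtree has 4 nodes {lily, ivy, pear, hop}, right has 0 { }.
    Root hop: left subtree has 3 nodes {lily, ivy, pear}, right has 0 { }.
      Root ivy: left subtree has 1 node {lily}, right has 1 {pear}.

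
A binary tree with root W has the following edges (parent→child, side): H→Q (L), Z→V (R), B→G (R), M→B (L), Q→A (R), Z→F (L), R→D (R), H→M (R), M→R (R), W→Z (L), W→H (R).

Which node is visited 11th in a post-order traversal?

H

Post-order visits the left subtree, then the right subtree, then the node.
At W: go left to Z.
  At Z: go left to F.
    F is a leaf — visit F.
  At Z: go right to V.
    V is a leaf — visit V.
  Visit Z.
At W: go right to H.
  At H: go left to Q.
    At Q: no left child.
    At Q: go right to A.
      A is a leaf — visit A.
    Visit Q.
  At H: go right to M.
    At M: go left to B.
      At B: no left child.
      At B: go right to G.
        G is a leaf — visit G.
      Visit B.
    At M: go right to R.
      At R: no left child.
      At R: go right to D.
        D is a leaf — visit D.
      Visit R.
    Visit M.
  Visit H.
Visit W.
Full post-order sequence: F, V, Z, A, Q, G, B, D, R, M, H, W.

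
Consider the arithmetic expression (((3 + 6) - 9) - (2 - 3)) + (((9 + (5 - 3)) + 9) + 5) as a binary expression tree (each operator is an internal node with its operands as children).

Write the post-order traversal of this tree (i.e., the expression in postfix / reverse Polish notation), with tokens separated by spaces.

Post-order on an expression tree gives postfix notation: for each operator, emit left operand, right operand, then the operator.

3 6 + 9 - 2 3 - - 9 5 3 - + 9 + 5 + +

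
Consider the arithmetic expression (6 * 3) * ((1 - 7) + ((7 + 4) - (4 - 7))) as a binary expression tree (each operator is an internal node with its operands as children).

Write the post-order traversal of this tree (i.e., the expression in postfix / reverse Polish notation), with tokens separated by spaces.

Post-order on an expression tree gives postfix notation: for each operator, emit left operand, right operand, then the operator.

6 3 * 1 7 - 7 4 + 4 7 - - + *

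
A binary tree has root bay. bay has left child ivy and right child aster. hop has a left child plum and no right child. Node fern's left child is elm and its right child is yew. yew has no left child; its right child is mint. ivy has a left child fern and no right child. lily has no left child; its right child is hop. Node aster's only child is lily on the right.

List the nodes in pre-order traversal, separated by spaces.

Pre-order visits the node, then its left subtree, then its right subtree.
Visit bay.
At bay: go left to ivy.
  Visit ivy.
  At ivy: go left to fern.
    Visit fern.
    At fern: go left to elm.
      elm is a leaf — visit elm.
    At fern: go right to yew.
      Visit yew.
      At yew: no left child.
      At yew: go right to mint.
        mint is a leaf — visit mint.
  At ivy: no right child.
At bay: go right to aster.
  Visit aster.
  At aster: no left child.
  At aster: go right to lily.
    Visit lily.
    At lily: no left child.
    At lily: go right to hop.
      Visit hop.
      At hop: go left to plum.
        plum is a leaf — visit plum.
      At hop: no right child.

bay ivy fern elm yew mint aster lily hop plum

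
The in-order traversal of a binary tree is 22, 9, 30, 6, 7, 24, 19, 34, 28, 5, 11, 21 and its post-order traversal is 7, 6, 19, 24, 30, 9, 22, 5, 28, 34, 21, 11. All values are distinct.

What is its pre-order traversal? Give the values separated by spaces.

The last element of post-order is the root; it splits in-order into left and right subtrees.
Root 11: left subtree has 10 nodes {22, 9, 30, 6, 7, 24, 19, 34, 28, 5}, right has 1 {21}.
  Root 34: left subtree has 7 nodes {22, 9, 30, 6, 7, 24, 19}, right has 2 {28, 5}.
    Root 22: left subtree has 0 nodes { }, right has 6 {9, 30, 6, 7, 24, 19}.
      Root 9: left subtree has 0 nodes { }, right has 5 {30, 6, 7, 24, 19}.
        Root 30: left subtree has 0 nodes { }, right has 4 {6, 7, 24, 19}.
          Root 24: left subtree has 2 nodes {6, 7}, right has 1 {19}.
            Root 6: left subtree has 0 nodes { }, right has 1 {7}.
    Root 28: left subtree has 0 nodes { }, right has 1 {5}.

11 34 22 9 30 24 6 7 19 28 5 21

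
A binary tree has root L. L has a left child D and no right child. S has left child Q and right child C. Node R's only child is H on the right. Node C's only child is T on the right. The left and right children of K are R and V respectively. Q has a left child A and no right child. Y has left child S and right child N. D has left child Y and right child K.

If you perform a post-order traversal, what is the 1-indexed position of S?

Post-order visits the left subtree, then the right subtree, then the node.
At L: go left to D.
  At D: go left to Y.
    At Y: go left to S.
      At S: go left to Q.
        At Q: go left to A.
          A is a leaf — visit A.
        At Q: no right child.
        Visit Q.
      At S: go right to C.
        At C: no left child.
        At C: go right to T.
          T is a leaf — visit T.
        Visit C.
      Visit S.
    At Y: go right to N.
      N is a leaf — visit N.
    Visit Y.
  At D: go right to K.
    At K: go left to R.
      At R: no left child.
      At R: go right to H.
        H is a leaf — visit H.
      Visit R.
    At K: go right to V.
      V is a leaf — visit V.
    Visit K.
  Visit D.
At L: no right child.
Visit L.
Full post-order sequence: A, Q, T, C, S, N, Y, H, R, V, K, D, L.

5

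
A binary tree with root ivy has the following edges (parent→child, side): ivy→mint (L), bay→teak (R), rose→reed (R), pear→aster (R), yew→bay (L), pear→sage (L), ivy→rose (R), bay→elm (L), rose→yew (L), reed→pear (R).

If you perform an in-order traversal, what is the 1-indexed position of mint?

In-order visits the left subtree, then the node, then the right subtree.
At ivy: go left to mint.
  mint is a leaf — visit mint.
Visit ivy.
At ivy: go right to rose.
  At rose: go left to yew.
    At yew: go left to bay.
      At bay: go left to elm.
        elm is a leaf — visit elm.
      Visit bay.
      At bay: go right to teak.
        teak is a leaf — visit teak.
    Visit yew.
    At yew: no right child.
  Visit rose.
  At rose: go right to reed.
    At reed: no left child.
    Visit reed.
    At reed: go right to pear.
      At pear: go left to sage.
        sage is a leaf — visit sage.
      Visit pear.
      At pear: go right to aster.
        aster is a leaf — visit aster.
Full in-order sequence: mint, ivy, elm, bay, teak, yew, rose, reed, sage, pear, aster.

1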